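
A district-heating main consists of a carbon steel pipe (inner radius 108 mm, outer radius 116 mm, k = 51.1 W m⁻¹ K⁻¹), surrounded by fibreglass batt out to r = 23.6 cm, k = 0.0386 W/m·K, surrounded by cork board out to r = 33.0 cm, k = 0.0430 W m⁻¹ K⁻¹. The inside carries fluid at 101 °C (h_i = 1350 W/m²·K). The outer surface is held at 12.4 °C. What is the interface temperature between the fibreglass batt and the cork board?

T = 38.8 °C

Resistance network (inner→outer):
  R'_conv,in = 1/(2πr h) = 1/(2π·0.108·1350) = 0.001092 m·K/W
  R'_carbon steel = ln(0.116/0.108)/(2πk) = 0.07146/(2π·51.1) = 2.226×10^-4 m·K/W
  R'_fibreglass batt = ln(0.236/0.116)/(2πk) = 0.7102/(2π·0.0386) = 2.928 m·K/W
  R'_cork board = ln(0.330/0.236)/(2πk) = 0.3353/(2π·0.0430) = 1.241 m·K/W
ΣR = 0.001092 + 2.226×10^-4 + 2.928 + 1.241 = 4.170 m·K/W
Q' = ΔT/ΣR = (101 °C − 12.4 °C)/4.170 = 21.25 W/m
From the inner boundary to the fibreglass batt/cork board interface, ΣR_partial = 2.929 m·K/W.
T_interface = T_in − Q'·ΣR_partial = 101 °C − (21.25)(2.929) = 38.8 °C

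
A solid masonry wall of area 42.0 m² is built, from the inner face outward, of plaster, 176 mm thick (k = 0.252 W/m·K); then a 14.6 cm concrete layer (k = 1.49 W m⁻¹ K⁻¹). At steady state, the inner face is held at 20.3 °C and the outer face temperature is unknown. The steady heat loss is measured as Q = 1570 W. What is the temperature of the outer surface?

T_out = -9.47 °C

Sum the resistances:
  R_plaster = L/(kA) = 0.176/(0.252·42.0) = 0.01663 K/W
  R_concrete = L/(kA) = 0.146/(1.49·42.0) = 0.002333 K/W
ΣR = 0.01896 K/W
ΔT = Q·ΣR = 1570 × 0.01896 = 29.77 K
Heat flows outward, so T_out = T_in − ΔT = 20.3 − 29.77 = -9.47 °C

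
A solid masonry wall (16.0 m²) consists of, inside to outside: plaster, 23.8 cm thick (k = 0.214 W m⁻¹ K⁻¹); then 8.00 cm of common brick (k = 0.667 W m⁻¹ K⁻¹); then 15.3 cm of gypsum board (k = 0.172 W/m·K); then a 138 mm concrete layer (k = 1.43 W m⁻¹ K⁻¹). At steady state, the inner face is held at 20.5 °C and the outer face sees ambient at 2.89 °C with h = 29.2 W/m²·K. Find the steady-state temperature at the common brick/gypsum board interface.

T = 10.9 °C

Treat each layer as a resistance in series:
  R_plaster = L/(kA) = 0.238/(0.214·16.0) = 0.06951 K/W
  R_common brick = L/(kA) = 0.0800/(0.667·16.0) = 0.007496 K/W
  R_gypsum board = L/(kA) = 0.153/(0.172·16.0) = 0.05560 K/W
  R_concrete = L/(kA) = 0.138/(1.43·16.0) = 0.006031 K/W
  R_conv,out = 1/(hA) = 1/(29.2·16.0) = 0.002140 K/W
ΣR = 0.06951 + 0.007496 + 0.05560 + 0.006031 + 0.002140 = 0.1408 K/W
Q = ΔT/ΣR = (20.5 °C − 2.89 °C)/0.1408 = 125.1 W
From the inner boundary to the common brick/gypsum board interface, ΣR_partial = 0.07701 K/W.
T_interface = T_in − Q·ΣR_partial = 20.5 °C − (125.1)(0.07701) = 10.9 °C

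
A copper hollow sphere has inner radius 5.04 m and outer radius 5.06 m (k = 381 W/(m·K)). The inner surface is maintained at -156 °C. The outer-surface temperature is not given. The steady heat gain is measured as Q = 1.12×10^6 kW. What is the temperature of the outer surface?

Sum the resistances:
  R_copper = (1/5.04 − 1/5.06)/(4πk) = 7.842×10^-4/(4π·381) = 1.638×10^-7 K/W
ΣR = 1.638×10^-7 K/W
ΔT = Q·ΣR = 1.12×10^9 × 1.638×10^-7 = 183.5 K
Heat flows inward, so T_out = T_in + ΔT = -156 + 183.5 = 27.5 °C

T_out = 27.5 °C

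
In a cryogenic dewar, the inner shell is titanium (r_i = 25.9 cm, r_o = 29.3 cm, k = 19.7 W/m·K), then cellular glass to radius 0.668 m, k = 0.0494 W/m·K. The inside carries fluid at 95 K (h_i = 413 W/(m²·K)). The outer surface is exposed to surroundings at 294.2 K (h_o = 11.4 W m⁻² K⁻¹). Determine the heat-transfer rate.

Treat each layer as a resistance in series:
  R_conv,in = 1/(4πr²h) = 1/(4π·0.259²·413) = 0.002872 K/W
  R_titanium = (1/0.259 − 1/0.293)/(4πk) = 0.4480/(4π·19.7) = 0.001810 K/W
  R_cellular glass = (1/0.293 − 1/0.668)/(4πk) = 1.916/(4π·0.0494) = 3.086 K/W
  R_conv,out = 1/(4πr²h) = 1/(4π·0.668²·11.4) = 0.01564 K/W
ΣR = 0.002872 + 0.001810 + 3.086 + 0.01564 = 3.106 K/W
Q = ΔT/ΣR = (95 K − 294.2 K)/3.106 = -64.1 W
(Negative Q ⇒ heat flows inward; heat gain = 64.1 W.)

Q = 64.1 W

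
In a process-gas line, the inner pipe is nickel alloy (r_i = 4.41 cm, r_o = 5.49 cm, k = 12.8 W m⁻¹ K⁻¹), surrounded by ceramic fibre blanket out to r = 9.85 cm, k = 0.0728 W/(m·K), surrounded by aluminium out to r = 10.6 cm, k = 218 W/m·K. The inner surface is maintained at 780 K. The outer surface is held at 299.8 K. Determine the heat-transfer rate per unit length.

Series thermal resistances, inner to outer:
  R'_nickel alloy = ln(0.0549/0.0441)/(2πk) = 0.2191/(2π·12.8) = 0.002724 m·K/W
  R'_ceramic fibre blanket = ln(0.0985/0.0549)/(2πk) = 0.5845/(2π·0.0728) = 1.278 m·K/W
  R'_aluminium = ln(0.106/0.0985)/(2πk) = 0.07338/(2π·218) = 5.357×10^-5 m·K/W
ΣR = 0.002724 + 1.278 + 5.357×10^-5 = 1.281 m·K/W
Q' = ΔT/ΣR = (780 K − 299.8 K)/1.281 = 375 W/m

Q' = 375 W/m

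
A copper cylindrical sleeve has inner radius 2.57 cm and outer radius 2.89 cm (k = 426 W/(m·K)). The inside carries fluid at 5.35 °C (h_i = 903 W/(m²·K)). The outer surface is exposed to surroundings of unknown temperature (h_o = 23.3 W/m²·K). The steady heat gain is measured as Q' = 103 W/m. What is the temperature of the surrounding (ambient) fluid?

T_out = 30.4 °C

Series resistances:
  R'_conv,in = 1/(2πr h) = 1/(2π·0.0257·903) = 0.006858 m·K/W
  R'_copper = ln(0.0289/0.0257)/(2πk) = 0.1174/(2π·426) = 4.384×10^-5 m·K/W
  R'_conv,out = 1/(2πr h) = 1/(2π·0.0289·23.3) = 0.2364 m·K/W
ΣR = 0.2433 m·K/W
ΔT = Q'·ΣR = 103 × 0.2433 = 25.06 K
Heat flows inward, so T_out = T_in + ΔT = 5.35 + 25.06 = 30.4 °C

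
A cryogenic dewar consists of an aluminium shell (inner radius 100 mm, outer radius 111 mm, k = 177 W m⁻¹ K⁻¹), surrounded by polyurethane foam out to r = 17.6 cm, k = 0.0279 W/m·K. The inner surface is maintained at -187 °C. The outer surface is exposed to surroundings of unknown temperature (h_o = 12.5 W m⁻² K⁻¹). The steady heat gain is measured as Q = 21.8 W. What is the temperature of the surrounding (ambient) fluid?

Series resistances:
  R_aluminium = (1/0.100 − 1/0.111)/(4πk) = 0.9910/(4π·177) = 4.455×10^-4 K/W
  R_polyurethane foam = (1/0.111 − 1/0.176)/(4πk) = 3.327/(4π·0.0279) = 9.490 K/W
  R_conv,out = 1/(4πr²h) = 1/(4π·0.176²·12.5) = 0.2055 K/W
ΣR = 9.696 K/W
ΔT = Q·ΣR = 21.8 × 9.696 = 211.4 K
Heat flows inward, so T_out = T_in + ΔT = -187 + 211.4 = 24.4 °C

T_out = 24.4 °C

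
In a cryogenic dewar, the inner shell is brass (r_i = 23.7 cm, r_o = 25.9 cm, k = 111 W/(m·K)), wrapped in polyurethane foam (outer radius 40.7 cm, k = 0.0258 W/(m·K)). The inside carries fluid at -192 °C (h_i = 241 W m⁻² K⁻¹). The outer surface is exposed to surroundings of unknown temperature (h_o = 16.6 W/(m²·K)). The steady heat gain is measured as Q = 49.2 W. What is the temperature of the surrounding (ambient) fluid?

Series resistances:
  R_conv,in = 1/(4πr²h) = 1/(4π·0.237²·241) = 0.005879 K/W
  R_brass = (1/0.237 − 1/0.259)/(4πk) = 0.3584/(4π·111) = 2.569×10^-4 K/W
  R_polyurethane foam = (1/0.259 − 1/0.407)/(4πk) = 1.404/(4π·0.0258) = 4.330 K/W
  R_conv,out = 1/(4πr²h) = 1/(4π·0.407²·16.6) = 0.02894 K/W
ΣR = 4.366 K/W
ΔT = Q·ΣR = 49.2 × 4.366 = 214.8 K
Heat flows inward, so T_out = T_in + ΔT = -192 + 214.8 = 22.8 °C

T_out = 22.8 °C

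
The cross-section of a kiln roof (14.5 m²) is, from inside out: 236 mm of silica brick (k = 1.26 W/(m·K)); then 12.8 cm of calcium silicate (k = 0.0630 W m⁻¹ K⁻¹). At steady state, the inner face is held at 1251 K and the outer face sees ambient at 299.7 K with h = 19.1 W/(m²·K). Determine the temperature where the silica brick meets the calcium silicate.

Series thermal resistances, inner to outer:
  R_silica brick = L/(kA) = 0.236/(1.26·14.5) = 0.01292 K/W
  R_calcium silicate = L/(kA) = 0.128/(0.0630·14.5) = 0.1401 K/W
  R_conv,out = 1/(hA) = 1/(19.1·14.5) = 0.003611 K/W
ΣR = 0.01292 + 0.1401 + 0.003611 = 0.1566 K/W
Q = ΔT/ΣR = (1251 K − 299.7 K)/0.1566 = 6075 W
From the inner boundary to the silica brick/calcium silicate interface, ΣR_partial = 0.01292 K/W.
T_interface = T_in − Q·ΣR_partial = 1251 K − (6075)(0.01292) = 1173 K

T = 1173 K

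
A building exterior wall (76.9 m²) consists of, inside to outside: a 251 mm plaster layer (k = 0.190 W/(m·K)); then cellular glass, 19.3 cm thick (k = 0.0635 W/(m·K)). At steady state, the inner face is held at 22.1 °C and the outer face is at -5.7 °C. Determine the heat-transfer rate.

Resistance network (inner→outer):
  R_plaster = L/(kA) = 0.251/(0.190·76.9) = 0.01718 K/W
  R_cellular glass = L/(kA) = 0.193/(0.0635·76.9) = 0.03952 K/W
ΣR = 0.01718 + 0.03952 = 0.05670 K/W
Q = ΔT/ΣR = (22.1 °C − -5.7 °C)/0.05670 = 490 W

Q = 490 W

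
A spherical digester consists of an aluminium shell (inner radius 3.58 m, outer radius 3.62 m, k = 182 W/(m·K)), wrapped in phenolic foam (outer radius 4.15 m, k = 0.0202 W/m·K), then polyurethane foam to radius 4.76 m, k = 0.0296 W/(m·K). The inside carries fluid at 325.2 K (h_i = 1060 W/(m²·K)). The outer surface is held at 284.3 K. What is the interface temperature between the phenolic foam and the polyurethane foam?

Series thermal resistances, inner to outer:
  R_conv,in = 1/(4πr²h) = 1/(4π·3.58²·1060) = 5.858×10^-6 K/W
  R_aluminium = (1/3.58 − 1/3.62)/(4πk) = 0.003087/(4π·182) = 1.350×10^-6 K/W
  R_phenolic foam = (1/3.62 − 1/4.15)/(4πk) = 0.03528/(4π·0.0202) = 0.1390 K/W
  R_polyurethane foam = (1/4.15 − 1/4.76)/(4πk) = 0.03088/(4π·0.0296) = 0.08302 K/W
ΣR = 5.858×10^-6 + 1.350×10^-6 + 0.1390 + 0.08302 = 0.2220 K/W
Q = ΔT/ΣR = (325.2 K − 284.3 K)/0.2220 = 184.2 W
From the inner boundary to the phenolic foam/polyurethane foam interface, ΣR_partial = 0.1390 K/W.
T_interface = T_in − Q·ΣR_partial = 325.2 K − (184.2)(0.1390) = 299.6 K

T = 299.6 K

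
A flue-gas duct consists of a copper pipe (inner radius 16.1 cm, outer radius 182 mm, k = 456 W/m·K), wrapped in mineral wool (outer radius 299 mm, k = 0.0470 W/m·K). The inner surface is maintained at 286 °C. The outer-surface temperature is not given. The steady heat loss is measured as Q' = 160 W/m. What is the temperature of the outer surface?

Series resistances:
  R'_copper = ln(0.182/0.161)/(2πk) = 0.1226/(2π·456) = 4.279×10^-5 m·K/W
  R'_mineral wool = ln(0.299/0.182)/(2πk) = 0.4964/(2π·0.0470) = 1.681 m·K/W
ΣR = 1.681 m·K/W
ΔT = Q'·ΣR = 160 × 1.681 = 269.0 K
Heat flows outward, so T_out = T_in − ΔT = 286 − 269.0 = 17.0 °C

T_out = 17.0 °C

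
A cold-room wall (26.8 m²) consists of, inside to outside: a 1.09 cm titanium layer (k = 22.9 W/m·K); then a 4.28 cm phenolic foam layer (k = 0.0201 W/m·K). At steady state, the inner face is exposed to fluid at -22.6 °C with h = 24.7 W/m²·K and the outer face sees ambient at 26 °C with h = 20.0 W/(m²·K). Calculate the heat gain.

Series thermal resistances, inner to outer:
  R_conv,in = 1/(hA) = 1/(24.7·26.8) = 0.001511 K/W
  R_titanium = L/(kA) = 0.0109/(22.9·26.8) = 1.776×10^-5 K/W
  R_phenolic foam = L/(kA) = 0.0428/(0.0201·26.8) = 0.07945 K/W
  R_conv,out = 1/(hA) = 1/(20.0·26.8) = 0.001866 K/W
ΣR = 0.001511 + 1.776×10^-5 + 0.07945 + 0.001866 = 0.08284 K/W
Q = ΔT/ΣR = (-22.6 °C − 26 °C)/0.08284 = -587 W
(Negative Q ⇒ heat flows inward; heat gain = 587 W.)

Q = 587 W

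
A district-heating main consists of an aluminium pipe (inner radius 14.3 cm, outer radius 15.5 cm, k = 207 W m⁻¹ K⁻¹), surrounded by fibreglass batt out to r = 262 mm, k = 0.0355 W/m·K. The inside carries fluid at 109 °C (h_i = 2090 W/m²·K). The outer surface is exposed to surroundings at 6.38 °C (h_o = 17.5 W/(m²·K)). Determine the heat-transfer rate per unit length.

Resistance network (inner→outer):
  R'_conv,in = 1/(2πr h) = 1/(2π·0.143·2090) = 5.325×10^-4 m·K/W
  R'_aluminium = ln(0.155/0.143)/(2πk) = 0.08058/(2π·207) = 6.196×10^-5 m·K/W
  R'_fibreglass batt = ln(0.262/0.155)/(2πk) = 0.5249/(2π·0.0355) = 2.353 m·K/W
  R'_conv,out = 1/(2πr h) = 1/(2π·0.262·17.5) = 0.03471 m·K/W
ΣR = 5.325×10^-4 + 6.196×10^-5 + 2.353 + 0.03471 = 2.388 m·K/W
Q' = ΔT/ΣR = (109 °C − 6.38 °C)/2.388 = 43.0 W/m

Q' = 43.0 W/m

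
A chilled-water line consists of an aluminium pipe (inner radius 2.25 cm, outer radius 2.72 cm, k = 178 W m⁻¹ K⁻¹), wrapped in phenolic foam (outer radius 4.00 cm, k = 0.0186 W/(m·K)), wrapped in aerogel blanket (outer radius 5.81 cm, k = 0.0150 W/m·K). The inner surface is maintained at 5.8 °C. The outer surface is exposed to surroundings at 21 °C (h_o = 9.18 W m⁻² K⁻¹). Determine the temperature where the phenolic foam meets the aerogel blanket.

T = 12.4 °C

Treat each layer as a resistance in series:
  R'_aluminium = ln(0.0272/0.0225)/(2πk) = 0.1897/(2π·178) = 1.696×10^-4 m·K/W
  R'_phenolic foam = ln(0.0400/0.0272)/(2πk) = 0.3857/(2π·0.0186) = 3.300 m·K/W
  R'_aerogel blanket = ln(0.0581/0.0400)/(2πk) = 0.3733/(2π·0.0150) = 3.961 m·K/W
  R'_conv,out = 1/(2πr h) = 1/(2π·0.0581·9.18) = 0.2984 m·K/W
ΣR = 1.696×10^-4 + 3.300 + 3.961 + 0.2984 = 7.560 m·K/W
Q' = ΔT/ΣR = (5.8 °C − 21 °C)/7.560 = -2.011 W/m
From the inner boundary to the phenolic foam/aerogel blanket interface, ΣR_partial = 3.300 m·K/W.
T_interface = T_in − Q'·ΣR_partial = 5.8 °C − (-2.011)(3.300) = 12.4 °C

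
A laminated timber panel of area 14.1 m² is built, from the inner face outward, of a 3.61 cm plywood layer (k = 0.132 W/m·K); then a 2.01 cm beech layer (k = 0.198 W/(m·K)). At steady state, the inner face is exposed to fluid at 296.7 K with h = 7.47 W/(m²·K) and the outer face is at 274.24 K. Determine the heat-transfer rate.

Series thermal resistances, inner to outer:
  R_conv,in = 1/(hA) = 1/(7.47·14.1) = 0.009494 K/W
  R_plywood = L/(kA) = 0.0361/(0.132·14.1) = 0.01940 K/W
  R_beech = L/(kA) = 0.0201/(0.198·14.1) = 0.007200 K/W
ΣR = 0.009494 + 0.01940 + 0.007200 = 0.03609 K/W
Q = ΔT/ΣR = (296.7 K − 274.24 K)/0.03609 = 622 W

Q = 622 W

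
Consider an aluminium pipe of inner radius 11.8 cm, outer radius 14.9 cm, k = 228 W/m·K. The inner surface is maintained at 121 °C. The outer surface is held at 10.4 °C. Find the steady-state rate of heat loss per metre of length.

Q' = 679 kW/m

Q' = 2πk·ΔT/ln(r₂/r₁) = 2π × 228 × 110.6 / ln(0.149/0.118) = 6.79×10^5 W/m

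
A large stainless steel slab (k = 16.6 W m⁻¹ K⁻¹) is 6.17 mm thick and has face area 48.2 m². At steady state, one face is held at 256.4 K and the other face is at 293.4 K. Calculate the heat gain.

Q = kA·ΔT/L = 16.6 × 48.2 × |256.4 K − 293.4 K| / 0.00617 = 4.80×10^6 W

Q = 4800 kW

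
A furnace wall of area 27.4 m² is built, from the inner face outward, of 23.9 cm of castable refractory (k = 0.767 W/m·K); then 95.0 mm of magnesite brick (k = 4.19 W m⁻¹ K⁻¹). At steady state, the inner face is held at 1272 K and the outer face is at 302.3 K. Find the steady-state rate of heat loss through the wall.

Series thermal resistances, inner to outer:
  R_castable refractory = L/(kA) = 0.239/(0.767·27.4) = 0.01137 K/W
  R_magnesite brick = L/(kA) = 0.0950/(4.19·27.4) = 8.275×10^-4 K/W
ΣR = 0.01137 + 8.275×10^-4 = 0.01220 K/W
Q = ΔT/ΣR = (1272 K − 302.3 K)/0.01220 = 79500 W

Q = 79500 W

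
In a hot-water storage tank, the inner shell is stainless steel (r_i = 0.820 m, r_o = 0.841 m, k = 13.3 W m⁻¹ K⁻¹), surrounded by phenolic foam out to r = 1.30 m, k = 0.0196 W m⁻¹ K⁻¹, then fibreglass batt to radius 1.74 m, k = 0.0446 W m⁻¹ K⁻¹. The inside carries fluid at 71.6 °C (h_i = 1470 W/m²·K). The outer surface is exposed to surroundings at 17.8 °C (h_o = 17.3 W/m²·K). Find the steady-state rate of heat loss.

Series thermal resistances, inner to outer:
  R_conv,in = 1/(4πr²h) = 1/(4π·0.820²·1470) = 8.051×10^-5 K/W
  R_stainless steel = (1/0.820 − 1/0.841)/(4πk) = 0.03045/(4π·13.3) = 1.822×10^-4 K/W
  R_phenolic foam = (1/0.841 − 1/1.30)/(4πk) = 0.4198/(4π·0.0196) = 1.705 K/W
  R_fibreglass batt = (1/1.30 − 1/1.74)/(4πk) = 0.1945/(4π·0.0446) = 0.3471 K/W
  R_conv,out = 1/(4πr²h) = 1/(4π·1.74²·17.3) = 0.001519 K/W
ΣR = 8.051×10^-5 + 1.822×10^-4 + 1.705 + 0.3471 + 0.001519 = 2.054 K/W
Q = ΔT/ΣR = (71.6 °C − 17.8 °C)/2.054 = 26.2 W

Q = 26.2 W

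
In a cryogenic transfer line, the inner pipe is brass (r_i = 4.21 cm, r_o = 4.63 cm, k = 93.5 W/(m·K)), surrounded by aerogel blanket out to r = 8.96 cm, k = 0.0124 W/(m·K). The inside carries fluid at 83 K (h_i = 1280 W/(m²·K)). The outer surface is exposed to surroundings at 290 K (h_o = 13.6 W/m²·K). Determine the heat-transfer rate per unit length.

Treat each layer as a resistance in series:
  R'_conv,in = 1/(2πr h) = 1/(2π·0.0421·1280) = 0.002953 m·K/W
  R'_brass = ln(0.0463/0.0421)/(2πk) = 0.09509/(2π·93.5) = 1.619×10^-4 m·K/W
  R'_aerogel blanket = ln(0.0896/0.0463)/(2πk) = 0.6602/(2π·0.0124) = 8.474 m·K/W
  R'_conv,out = 1/(2πr h) = 1/(2π·0.0896·13.6) = 0.1306 m·K/W
ΣR = 0.002953 + 1.619×10^-4 + 8.474 + 0.1306 = 8.608 m·K/W
Q' = ΔT/ΣR = (83 K − 290 K)/8.608 = -24.0 W/m
(Negative Q' ⇒ heat flows inward; heat gain = 24.0 W/m.)

Q' = 24.0 W/m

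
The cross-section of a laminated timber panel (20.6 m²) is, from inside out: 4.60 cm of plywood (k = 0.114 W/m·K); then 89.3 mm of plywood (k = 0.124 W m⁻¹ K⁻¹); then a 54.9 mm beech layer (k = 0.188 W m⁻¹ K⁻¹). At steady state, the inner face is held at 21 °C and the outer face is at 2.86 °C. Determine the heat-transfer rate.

Resistance network (inner→outer):
  R_plywood = L/(kA) = 0.0460/(0.114·20.6) = 0.01959 K/W
  R_plywood = L/(kA) = 0.0893/(0.124·20.6) = 0.03496 K/W
  R_beech = L/(kA) = 0.0549/(0.188·20.6) = 0.01418 K/W
ΣR = 0.01959 + 0.03496 + 0.01418 = 0.06873 K/W
Q = ΔT/ΣR = (21 °C − 2.86 °C)/0.06873 = 264 W

Q = 264 W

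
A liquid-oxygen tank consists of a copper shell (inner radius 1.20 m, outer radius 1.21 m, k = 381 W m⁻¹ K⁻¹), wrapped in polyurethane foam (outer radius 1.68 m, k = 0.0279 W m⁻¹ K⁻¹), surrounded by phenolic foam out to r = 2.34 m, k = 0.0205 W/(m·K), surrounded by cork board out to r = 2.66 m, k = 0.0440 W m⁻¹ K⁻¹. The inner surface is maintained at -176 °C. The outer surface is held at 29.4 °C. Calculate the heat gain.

Treat each layer as a resistance in series:
  R_copper = (1/1.20 − 1/1.21)/(4πk) = 0.006887/(4π·381) = 1.438×10^-6 K/W
  R_polyurethane foam = (1/1.21 − 1/1.68)/(4πk) = 0.2312/(4π·0.0279) = 0.6595 K/W
  R_phenolic foam = (1/1.68 − 1/2.34)/(4πk) = 0.1679/(4π·0.0205) = 0.6517 K/W
  R_cork board = (1/2.34 − 1/2.66)/(4πk) = 0.05141/(4π·0.0440) = 0.09298 K/W
ΣR = 1.438×10^-6 + 0.6595 + 0.6517 + 0.09298 = 1.404 K/W
Q = ΔT/ΣR = (-176 °C − 29.4 °C)/1.404 = -146 W
(Negative Q ⇒ heat flows inward; heat gain = 146 W.)

Q = 146 W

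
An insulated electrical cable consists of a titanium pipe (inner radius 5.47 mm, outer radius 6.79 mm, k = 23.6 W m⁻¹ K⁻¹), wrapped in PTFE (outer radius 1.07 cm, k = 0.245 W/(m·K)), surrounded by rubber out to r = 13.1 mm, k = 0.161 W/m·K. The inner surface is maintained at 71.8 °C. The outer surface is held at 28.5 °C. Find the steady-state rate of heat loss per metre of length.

Resistance network (inner→outer):
  R'_titanium = ln(0.00679/0.00547)/(2πk) = 0.2162/(2π·23.6) = 0.001458 m·K/W
  R'_PTFE = ln(0.0107/0.00679)/(2πk) = 0.4548/(2π·0.245) = 0.2954 m·K/W
  R'_rubber = ln(0.0131/0.0107)/(2πk) = 0.2024/(2π·0.161) = 0.2000 m·K/W
ΣR = 0.001458 + 0.2954 + 0.2000 = 0.4969 m·K/W
Q' = ΔT/ΣR = (71.8 °C − 28.5 °C)/0.4969 = 87.1 W/m

Q' = 87.1 W/m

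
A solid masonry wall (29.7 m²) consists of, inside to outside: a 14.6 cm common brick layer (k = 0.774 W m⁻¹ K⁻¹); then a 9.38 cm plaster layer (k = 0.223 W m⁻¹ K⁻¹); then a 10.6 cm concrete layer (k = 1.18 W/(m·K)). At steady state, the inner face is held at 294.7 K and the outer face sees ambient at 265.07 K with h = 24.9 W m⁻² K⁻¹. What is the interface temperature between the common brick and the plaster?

T = 287.1 K

Resistance network (inner→outer):
  R_common brick = L/(kA) = 0.146/(0.774·29.7) = 0.006351 K/W
  R_plaster = L/(kA) = 0.0938/(0.223·29.7) = 0.01416 K/W
  R_concrete = L/(kA) = 0.106/(1.18·29.7) = 0.003025 K/W
  R_conv,out = 1/(hA) = 1/(24.9·29.7) = 0.001352 K/W
ΣR = 0.006351 + 0.01416 + 0.003025 + 0.001352 = 0.02489 K/W
Q = ΔT/ΣR = (294.7 K − 265.07 K)/0.02489 = 1190 W
From the inner boundary to the common brick/plaster interface, ΣR_partial = 0.006351 K/W.
T_interface = T_in − Q·ΣR_partial = 294.7 K − (1190)(0.006351) = 287.1 K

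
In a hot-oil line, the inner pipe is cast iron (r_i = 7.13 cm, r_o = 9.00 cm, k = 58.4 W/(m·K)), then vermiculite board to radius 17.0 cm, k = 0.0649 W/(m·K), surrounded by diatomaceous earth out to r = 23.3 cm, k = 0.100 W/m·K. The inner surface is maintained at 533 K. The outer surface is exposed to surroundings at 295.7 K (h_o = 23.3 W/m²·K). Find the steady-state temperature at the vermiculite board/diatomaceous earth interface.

T = 356.0 K

Treat each layer as a resistance in series:
  R'_cast iron = ln(0.0900/0.0713)/(2πk) = 0.2329/(2π·58.4) = 6.347×10^-4 m·K/W
  R'_vermiculite board = ln(0.170/0.0900)/(2πk) = 0.6360/(2π·0.0649) = 1.560 m·K/W
  R'_diatomaceous earth = ln(0.233/0.170)/(2πk) = 0.3152/(2π·0.100) = 0.5017 m·K/W
  R'_conv,out = 1/(2πr h) = 1/(2π·0.233·23.3) = 0.02932 m·K/W
ΣR = 6.347×10^-4 + 1.560 + 0.5017 + 0.02932 = 2.092 m·K/W
Q' = ΔT/ΣR = (533 K − 295.7 K)/2.092 = 113.4 W/m
From the inner boundary to the vermiculite board/diatomaceous earth interface, ΣR_partial = 1.561 m·K/W.
T_interface = T_in − Q'·ΣR_partial = 533 K − (113.4)(1.561) = 356.0 K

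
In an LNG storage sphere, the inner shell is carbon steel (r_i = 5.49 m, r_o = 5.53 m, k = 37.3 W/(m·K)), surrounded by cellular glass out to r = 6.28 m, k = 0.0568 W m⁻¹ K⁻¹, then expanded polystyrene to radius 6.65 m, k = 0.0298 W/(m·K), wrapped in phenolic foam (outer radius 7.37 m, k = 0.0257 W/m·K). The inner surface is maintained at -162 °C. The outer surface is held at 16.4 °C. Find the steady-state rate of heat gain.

Q = 1790 W

Resistance network (inner→outer):
  R_carbon steel = (1/5.49 − 1/5.53)/(4πk) = 0.001318/(4π·37.3) = 2.811×10^-6 K/W
  R_cellular glass = (1/5.53 − 1/6.28)/(4πk) = 0.02160/(4π·0.0568) = 0.03026 K/W
  R_expanded polystyrene = (1/6.28 − 1/6.65)/(4πk) = 0.008860/(4π·0.0298) = 0.02366 K/W
  R_phenolic foam = (1/6.65 − 1/7.37)/(4πk) = 0.01469/(4π·0.0257) = 0.04549 K/W
ΣR = 2.811×10^-6 + 0.03026 + 0.02366 + 0.04549 = 0.09941 K/W
Q = ΔT/ΣR = (-162 °C − 16.4 °C)/0.09941 = -1790 W
(Negative Q ⇒ heat flows inward; heat gain = 1790 W.)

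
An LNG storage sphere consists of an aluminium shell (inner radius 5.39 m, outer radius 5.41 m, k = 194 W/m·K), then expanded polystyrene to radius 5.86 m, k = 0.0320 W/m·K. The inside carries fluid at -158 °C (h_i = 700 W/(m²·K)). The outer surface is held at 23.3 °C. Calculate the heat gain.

Q = 5140 W

Resistance network (inner→outer):
  R_conv,in = 1/(4πr²h) = 1/(4π·5.39²·700) = 3.913×10^-6 K/W
  R_aluminium = (1/5.39 − 1/5.41)/(4πk) = 6.859×10^-4/(4π·194) = 2.813×10^-7 K/W
  R_expanded polystyrene = (1/5.41 − 1/5.86)/(4πk) = 0.01419/(4π·0.0320) = 0.03530 K/W
ΣR = 3.913×10^-6 + 2.813×10^-7 + 0.03530 = 0.03530 K/W
Q = ΔT/ΣR = (-158 °C − 23.3 °C)/0.03530 = -5140 W
(Negative Q ⇒ heat flows inward; heat gain = 5140 W.)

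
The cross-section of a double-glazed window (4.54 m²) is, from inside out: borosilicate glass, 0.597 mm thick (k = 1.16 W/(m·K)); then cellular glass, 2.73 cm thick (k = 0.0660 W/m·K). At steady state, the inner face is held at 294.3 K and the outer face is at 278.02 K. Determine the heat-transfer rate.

Resistance network (inner→outer):
  R_borosilicate glass = L/(kA) = 5.97×10^-4/(1.16·4.54) = 1.134×10^-4 K/W
  R_cellular glass = L/(kA) = 0.0273/(0.0660·4.54) = 0.09111 K/W
ΣR = 1.134×10^-4 + 0.09111 = 0.09122 K/W
Q = ΔT/ΣR = (294.3 K − 278.02 K)/0.09122 = 178 W

Q = 178 W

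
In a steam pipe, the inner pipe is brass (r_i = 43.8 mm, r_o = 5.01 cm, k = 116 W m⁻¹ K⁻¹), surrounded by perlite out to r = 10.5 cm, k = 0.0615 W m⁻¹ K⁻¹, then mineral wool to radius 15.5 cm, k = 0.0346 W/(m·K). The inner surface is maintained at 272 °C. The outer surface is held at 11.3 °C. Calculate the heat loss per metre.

Resistance network (inner→outer):
  R'_brass = ln(0.0501/0.0438)/(2πk) = 0.1344/(2π·116) = 1.844×10^-4 m·K/W
  R'_perlite = ln(0.105/0.0501)/(2πk) = 0.7399/(2π·0.0615) = 1.915 m·K/W
  R'_mineral wool = ln(0.155/0.105)/(2πk) = 0.3895/(2π·0.0346) = 1.791 m·K/W
ΣR = 1.844×10^-4 + 1.915 + 1.791 = 3.706 m·K/W
Q' = ΔT/ΣR = (272 °C − 11.3 °C)/3.706 = 70.3 W/m

Q' = 70.3 W/m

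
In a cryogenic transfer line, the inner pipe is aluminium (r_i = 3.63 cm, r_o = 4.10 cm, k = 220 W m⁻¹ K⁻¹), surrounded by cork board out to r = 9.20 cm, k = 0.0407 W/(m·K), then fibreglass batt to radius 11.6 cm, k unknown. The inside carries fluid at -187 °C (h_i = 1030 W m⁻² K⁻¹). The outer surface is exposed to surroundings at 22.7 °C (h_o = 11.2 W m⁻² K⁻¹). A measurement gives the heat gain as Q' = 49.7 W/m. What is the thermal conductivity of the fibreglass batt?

ΣR = ΔT/Q' = |-187 − 22.7|/49.7 = 4.219 m·K/W
Known resistances:
  R'_conv,in = 1/(2πr h) = 1/(2π·0.0363·1030) = 0.004257 m·K/W
  R'_aluminium = ln(0.0410/0.0363)/(2πk) = 0.1218/(2π·220) = 8.808×10^-5 m·K/W
  R'_cork board = ln(0.0920/0.0410)/(2πk) = 0.8082/(2π·0.0407) = 3.160 m·K/W
  R'_conv,out = 1/(2πr h) = 1/(2π·0.116·11.2) = 0.1225 m·K/W
R_fibreglass batt = ΣR − ΣR_known = 4.219 − 3.287 = 0.9320 m·K/W
ln(r₂/r₁)/(2πk) = 0.9320 ⇒ k = 0.2318/(2π·0.9320) = 0.0396 W/m·K

k = 0.0396 W/m·K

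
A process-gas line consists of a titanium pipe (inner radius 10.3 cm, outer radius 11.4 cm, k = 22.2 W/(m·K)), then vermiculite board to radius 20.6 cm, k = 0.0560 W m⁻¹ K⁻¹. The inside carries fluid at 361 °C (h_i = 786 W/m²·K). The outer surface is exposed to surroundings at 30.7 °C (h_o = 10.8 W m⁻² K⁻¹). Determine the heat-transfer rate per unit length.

Q' = 188 W/m

Treat each layer as a resistance in series:
  R'_conv,in = 1/(2πr h) = 1/(2π·0.103·786) = 0.001966 m·K/W
  R'_titanium = ln(0.114/0.103)/(2πk) = 0.1015/(2π·22.2) = 7.274×10^-4 m·K/W
  R'_vermiculite board = ln(0.206/0.114)/(2πk) = 0.5917/(2π·0.0560) = 1.682 m·K/W
  R'_conv,out = 1/(2πr h) = 1/(2π·0.206·10.8) = 0.07154 m·K/W
ΣR = 0.001966 + 7.274×10^-4 + 1.682 + 0.07154 = 1.756 m·K/W
Q' = ΔT/ΣR = (361 °C − 30.7 °C)/1.756 = 188 W/m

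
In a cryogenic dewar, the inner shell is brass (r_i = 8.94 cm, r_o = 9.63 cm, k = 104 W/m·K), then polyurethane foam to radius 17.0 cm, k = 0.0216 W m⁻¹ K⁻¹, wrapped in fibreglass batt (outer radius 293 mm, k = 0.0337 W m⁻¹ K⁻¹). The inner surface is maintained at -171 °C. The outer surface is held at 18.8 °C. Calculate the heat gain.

Q = 8.47 W

Resistance network (inner→outer):
  R_brass = (1/0.0894 − 1/0.0963)/(4πk) = 0.8015/(4π·104) = 6.133×10^-4 K/W
  R_polyurethane foam = (1/0.0963 − 1/0.170)/(4πk) = 4.502/(4π·0.0216) = 16.59 K/W
  R_fibreglass batt = (1/0.170 − 1/0.293)/(4πk) = 2.469/(4π·0.0337) = 5.831 K/W
ΣR = 6.133×10^-4 + 16.59 + 5.831 = 22.42 K/W
Q = ΔT/ΣR = (-171 °C − 18.8 °C)/22.42 = -8.47 W
(Negative Q ⇒ heat flows inward; heat gain = 8.47 W.)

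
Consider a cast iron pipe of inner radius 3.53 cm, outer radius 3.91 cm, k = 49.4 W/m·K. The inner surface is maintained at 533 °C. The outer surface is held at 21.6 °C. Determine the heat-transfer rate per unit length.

Q' = 1550 kW/m

Q' = 2πk·ΔT/ln(r₂/r₁) = 2π × 49.4 × 511.4 / ln(0.0391/0.0353) = 1.55×10^6 W/m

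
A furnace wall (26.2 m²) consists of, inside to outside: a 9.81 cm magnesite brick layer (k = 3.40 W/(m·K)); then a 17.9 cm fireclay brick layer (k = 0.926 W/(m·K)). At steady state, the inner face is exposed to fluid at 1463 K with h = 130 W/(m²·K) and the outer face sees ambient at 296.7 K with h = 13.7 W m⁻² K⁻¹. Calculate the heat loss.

Series thermal resistances, inner to outer:
  R_conv,in = 1/(hA) = 1/(130·26.2) = 2.936×10^-4 K/W
  R_magnesite brick = L/(kA) = 0.0981/(3.40·26.2) = 0.001101 K/W
  R_fireclay brick = L/(kA) = 0.179/(0.926·26.2) = 0.007378 K/W
  R_conv,out = 1/(hA) = 1/(13.7·26.2) = 0.002786 K/W
ΣR = 2.936×10^-4 + 0.001101 + 0.007378 + 0.002786 = 0.01156 K/W
Q = ΔT/ΣR = (1463 K − 296.7 K)/0.01156 = 1.01×10^5 W

Q = 101 kW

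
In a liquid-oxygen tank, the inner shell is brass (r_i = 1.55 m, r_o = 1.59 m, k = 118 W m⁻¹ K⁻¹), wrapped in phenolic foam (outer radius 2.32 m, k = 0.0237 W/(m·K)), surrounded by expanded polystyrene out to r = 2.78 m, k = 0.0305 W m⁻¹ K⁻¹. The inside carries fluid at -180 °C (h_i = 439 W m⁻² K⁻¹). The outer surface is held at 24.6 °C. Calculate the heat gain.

Q = 241 W

Treat each layer as a resistance in series:
  R_conv,in = 1/(4πr²h) = 1/(4π·1.55²·439) = 7.545×10^-5 K/W
  R_brass = (1/1.55 − 1/1.59)/(4πk) = 0.01623/(4π·118) = 1.095×10^-5 K/W
  R_phenolic foam = (1/1.59 − 1/2.32)/(4πk) = 0.1979/(4π·0.0237) = 0.6645 K/W
  R_expanded polystyrene = (1/2.32 − 1/2.78)/(4πk) = 0.07132/(4π·0.0305) = 0.1861 K/W
ΣR = 7.545×10^-5 + 1.095×10^-5 + 0.6645 + 0.1861 = 0.8507 K/W
Q = ΔT/ΣR = (-180 °C − 24.6 °C)/0.8507 = -241 W
(Negative Q ⇒ heat flows inward; heat gain = 241 W.)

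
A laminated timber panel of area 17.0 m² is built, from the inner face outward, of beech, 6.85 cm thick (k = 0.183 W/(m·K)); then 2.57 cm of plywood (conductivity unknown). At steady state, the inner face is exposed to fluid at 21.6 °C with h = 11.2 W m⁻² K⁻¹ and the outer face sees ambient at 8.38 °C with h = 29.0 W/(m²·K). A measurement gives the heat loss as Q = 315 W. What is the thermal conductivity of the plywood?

ΣR = ΔT/Q = |21.6 − 8.38|/315 = 0.04197 K/W
Known resistances:
  R_conv,in = 1/(hA) = 1/(11.2·17.0) = 0.005252 K/W
  R_beech = L/(kA) = 0.0685/(0.183·17.0) = 0.02202 K/W
  R_conv,out = 1/(hA) = 1/(29.0·17.0) = 0.002028 K/W
R_plywood = ΣR − ΣR_known = 0.04197 − 0.02930 = 0.01267 K/W
L/(kA) = 0.01267 ⇒ k = 0.0257/(0.01267·17.0) = 0.119 W/m·K

k = 0.119 W/m·K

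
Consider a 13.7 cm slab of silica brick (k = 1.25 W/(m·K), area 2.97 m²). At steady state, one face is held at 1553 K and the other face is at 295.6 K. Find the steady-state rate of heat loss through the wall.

Q = kA·ΔT/L = 1.25 × 2.97 × |1553 K − 295.6 K| / 0.137 = 34100 W

Q = 34.1 kW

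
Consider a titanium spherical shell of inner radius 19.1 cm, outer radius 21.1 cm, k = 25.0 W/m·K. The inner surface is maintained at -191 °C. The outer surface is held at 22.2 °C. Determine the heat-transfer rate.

Q = 4πk·ΔT/(1/r₁ − 1/r₂) = 4π × 25.0 × 213.2 / (1/0.191 − 1/0.211) = 1.35×10^5 W

Q = 1.35×10^5 W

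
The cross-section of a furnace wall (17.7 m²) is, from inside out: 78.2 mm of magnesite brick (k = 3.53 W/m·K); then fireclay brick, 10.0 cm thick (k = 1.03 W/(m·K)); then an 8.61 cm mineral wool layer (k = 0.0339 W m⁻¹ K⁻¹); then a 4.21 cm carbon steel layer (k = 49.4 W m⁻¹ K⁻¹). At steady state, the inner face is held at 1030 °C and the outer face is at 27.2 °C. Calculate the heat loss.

Series thermal resistances, inner to outer:
  R_magnesite brick = L/(kA) = 0.0782/(3.53·17.7) = 0.001252 K/W
  R_fireclay brick = L/(kA) = 0.100/(1.03·17.7) = 0.005485 K/W
  R_mineral wool = L/(kA) = 0.0861/(0.0339·17.7) = 0.1435 K/W
  R_carbon steel = L/(kA) = 0.0421/(49.4·17.7) = 4.815×10^-5 K/W
ΣR = 0.001252 + 0.005485 + 0.1435 + 4.815×10^-5 = 0.1503 K/W
Q = ΔT/ΣR = (1030 °C − 27.2 °C)/0.1503 = 6670 W

Q = 6.67 kW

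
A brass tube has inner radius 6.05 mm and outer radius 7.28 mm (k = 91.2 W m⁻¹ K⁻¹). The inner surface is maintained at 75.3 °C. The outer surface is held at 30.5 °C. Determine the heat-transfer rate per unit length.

Q' = 2πk·ΔT/ln(r₂/r₁) = 2π × 91.2 × 44.8 / ln(0.00728/0.00605) = 1.39×10^5 W/m

Q' = 139 kW/m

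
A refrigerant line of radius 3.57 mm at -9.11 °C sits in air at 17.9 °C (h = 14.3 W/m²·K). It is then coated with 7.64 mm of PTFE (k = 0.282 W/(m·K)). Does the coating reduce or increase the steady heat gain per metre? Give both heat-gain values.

Critical radius for a cylinder: r_cr = k/h = 0.0197 m = 1.97 cm.
Outer radius after coating: r₂ = 0.00357 + 0.00764 = 0.01121 m.
Since r₁ < r_cr and r₂ ≤ r_cr, the coating moves toward the maximum at r_cr — heat gain rises.
Bare: R = 1/(2πr₁h) = 3.118 m·K/W; Q = 27.01/3.118 = 8.66 W/m.
Coated: R = R_cond + R_conv = 1.639 m·K/W; Q = 27.01/1.639 = 16.5 W/m.

increases: 8.66 → 16.5 W/m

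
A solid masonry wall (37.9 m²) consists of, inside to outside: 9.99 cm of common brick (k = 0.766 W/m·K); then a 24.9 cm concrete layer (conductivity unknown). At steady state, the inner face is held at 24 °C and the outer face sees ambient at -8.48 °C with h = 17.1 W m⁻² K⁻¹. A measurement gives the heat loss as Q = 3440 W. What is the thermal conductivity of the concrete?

ΣR = ΔT/Q = |24 − -8.48|/3440 = 0.009442 K/W
Known resistances:
  R_common brick = L/(kA) = 0.0999/(0.766·37.9) = 0.003441 K/W
  R_conv,out = 1/(hA) = 1/(17.1·37.9) = 0.001543 K/W
R_concrete = ΣR − ΣR_known = 0.009442 − 0.004984 = 0.004458 K/W
L/(kA) = 0.004458 ⇒ k = 0.249/(0.004458·37.9) = 1.47 W/m·K

k = 1.47 W/m·K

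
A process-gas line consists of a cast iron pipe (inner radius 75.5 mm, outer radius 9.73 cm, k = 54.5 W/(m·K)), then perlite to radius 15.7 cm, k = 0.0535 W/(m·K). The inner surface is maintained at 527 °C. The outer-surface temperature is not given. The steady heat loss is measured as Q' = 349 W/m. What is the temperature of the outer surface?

Series resistances:
  R'_cast iron = ln(0.0973/0.0755)/(2πk) = 0.2537/(2π·54.5) = 7.408×10^-4 m·K/W
  R'_perlite = ln(0.157/0.0973)/(2πk) = 0.4784/(2π·0.0535) = 1.423 m·K/W
ΣR = 1.424 m·K/W
ΔT = Q'·ΣR = 349 × 1.424 = 497.0 K
Heat flows outward, so T_out = T_in − ΔT = 527 − 497.0 = 30.0 °C

T_out = 30.0 °C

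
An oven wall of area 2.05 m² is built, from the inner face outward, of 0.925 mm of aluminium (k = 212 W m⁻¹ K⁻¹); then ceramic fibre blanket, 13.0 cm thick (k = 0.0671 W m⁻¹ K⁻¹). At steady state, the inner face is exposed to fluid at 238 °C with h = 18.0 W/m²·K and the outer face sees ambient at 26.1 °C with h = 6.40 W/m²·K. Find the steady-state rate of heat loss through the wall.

Q = 202 W

Treat each layer as a resistance in series:
  R_conv,in = 1/(hA) = 1/(18.0·2.05) = 0.02710 K/W
  R_aluminium = L/(kA) = 9.25×10^-4/(212·2.05) = 2.128×10^-6 K/W
  R_ceramic fibre blanket = L/(kA) = 0.130/(0.0671·2.05) = 0.9451 K/W
  R_conv,out = 1/(hA) = 1/(6.40·2.05) = 0.07622 K/W
ΣR = 0.02710 + 2.128×10^-6 + 0.9451 + 0.07622 = 1.048 K/W
Q = ΔT/ΣR = (238 °C − 26.1 °C)/1.048 = 202 W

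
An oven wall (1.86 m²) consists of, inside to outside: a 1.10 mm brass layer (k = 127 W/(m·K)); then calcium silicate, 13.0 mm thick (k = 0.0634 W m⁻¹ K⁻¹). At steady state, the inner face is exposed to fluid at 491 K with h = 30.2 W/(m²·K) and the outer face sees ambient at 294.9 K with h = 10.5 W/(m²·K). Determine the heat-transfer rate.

Q = 1090 W

Treat each layer as a resistance in series:
  R_conv,in = 1/(hA) = 1/(30.2·1.86) = 0.01780 K/W
  R_brass = L/(kA) = 0.00110/(127·1.86) = 4.657×10^-6 K/W
  R_calcium silicate = L/(kA) = 0.0130/(0.0634·1.86) = 0.1102 K/W
  R_conv,out = 1/(hA) = 1/(10.5·1.86) = 0.05120 K/W
ΣR = 0.01780 + 4.657×10^-6 + 0.1102 + 0.05120 = 0.1792 K/W
Q = ΔT/ΣR = (491 K − 294.9 K)/0.1792 = 1090 W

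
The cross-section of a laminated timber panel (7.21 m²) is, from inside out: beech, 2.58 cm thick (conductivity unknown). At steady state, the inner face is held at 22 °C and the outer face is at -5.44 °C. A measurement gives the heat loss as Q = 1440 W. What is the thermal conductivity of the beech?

ΣR = ΔT/Q = |22 − -5.44|/1440 = 0.01906 K/W
L/(kA) = 0.01906 ⇒ k = 0.0258/(0.01906·7.21) = 0.188 W/m·K

k = 0.188 W/m·K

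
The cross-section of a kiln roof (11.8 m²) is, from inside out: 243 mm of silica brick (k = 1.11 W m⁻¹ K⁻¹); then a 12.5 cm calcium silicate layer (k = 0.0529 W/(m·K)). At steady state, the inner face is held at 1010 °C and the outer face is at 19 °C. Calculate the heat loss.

Series thermal resistances, inner to outer:
  R_silica brick = L/(kA) = 0.243/(1.11·11.8) = 0.01855 K/W
  R_calcium silicate = L/(kA) = 0.125/(0.0529·11.8) = 0.2002 K/W
ΣR = 0.01855 + 0.2002 = 0.2188 K/W
Q = ΔT/ΣR = (1010 °C − 19 °C)/0.2188 = 4530 W

Q = 4.53 kW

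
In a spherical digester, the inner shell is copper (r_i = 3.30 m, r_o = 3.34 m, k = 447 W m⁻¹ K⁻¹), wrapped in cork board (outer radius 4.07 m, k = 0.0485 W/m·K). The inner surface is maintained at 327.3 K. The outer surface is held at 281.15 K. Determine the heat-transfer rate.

Series thermal resistances, inner to outer:
  R_copper = (1/3.30 − 1/3.34)/(4πk) = 0.003629/(4π·447) = 6.461×10^-7 K/W
  R_cork board = (1/3.34 − 1/4.07)/(4πk) = 0.05370/(4π·0.0485) = 0.08811 K/W
ΣR = 6.461×10^-7 + 0.08811 = 0.08811 K/W
Q = ΔT/ΣR = (327.3 K − 281.15 K)/0.08811 = 524 W

Q = 524 W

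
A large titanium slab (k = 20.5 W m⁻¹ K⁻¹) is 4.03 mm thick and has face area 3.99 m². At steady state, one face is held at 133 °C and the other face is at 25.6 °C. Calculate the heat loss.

Q = 2.18×10^6 W

Q = kA·ΔT/L = 20.5 × 3.99 × |133 °C − 25.6 °C| / 0.00403 = 2.18×10^6 W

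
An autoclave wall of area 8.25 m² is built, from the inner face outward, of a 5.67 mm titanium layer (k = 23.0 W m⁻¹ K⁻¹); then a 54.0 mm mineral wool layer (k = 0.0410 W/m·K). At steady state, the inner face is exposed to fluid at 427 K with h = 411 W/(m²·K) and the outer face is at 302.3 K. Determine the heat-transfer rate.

Q = 780 W

Series thermal resistances, inner to outer:
  R_conv,in = 1/(hA) = 1/(411·8.25) = 2.949×10^-4 K/W
  R_titanium = L/(kA) = 0.00567/(23.0·8.25) = 2.988×10^-5 K/W
  R_mineral wool = L/(kA) = 0.0540/(0.0410·8.25) = 0.1596 K/W
ΣR = 2.949×10^-4 + 2.988×10^-5 + 0.1596 = 0.1599 K/W
Q = ΔT/ΣR = (427 K − 302.3 K)/0.1599 = 780 W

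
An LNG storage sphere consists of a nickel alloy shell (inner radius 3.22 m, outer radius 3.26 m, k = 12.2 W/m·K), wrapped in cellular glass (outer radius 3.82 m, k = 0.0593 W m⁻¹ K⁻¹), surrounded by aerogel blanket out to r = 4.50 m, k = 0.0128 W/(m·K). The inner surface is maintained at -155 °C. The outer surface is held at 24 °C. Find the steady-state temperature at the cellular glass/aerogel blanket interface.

Series thermal resistances, inner to outer:
  R_nickel alloy = (1/3.22 − 1/3.26)/(4πk) = 0.003811/(4π·12.2) = 2.486×10^-5 K/W
  R_cellular glass = (1/3.26 − 1/3.82)/(4πk) = 0.04497/(4π·0.0593) = 0.06035 K/W
  R_aerogel blanket = (1/3.82 − 1/4.50)/(4πk) = 0.03956/(4π·0.0128) = 0.2459 K/W
ΣR = 2.486×10^-5 + 0.06035 + 0.2459 = 0.3063 K/W
Q = ΔT/ΣR = (-155 °C − 24 °C)/0.3063 = -584.4 W
From the inner boundary to the cellular glass/aerogel blanket interface, ΣR_partial = 0.06037 K/W.
T_interface = T_in − Q·ΣR_partial = -155 °C − (-584.4)(0.06037) = -120 °C

T = -120 °C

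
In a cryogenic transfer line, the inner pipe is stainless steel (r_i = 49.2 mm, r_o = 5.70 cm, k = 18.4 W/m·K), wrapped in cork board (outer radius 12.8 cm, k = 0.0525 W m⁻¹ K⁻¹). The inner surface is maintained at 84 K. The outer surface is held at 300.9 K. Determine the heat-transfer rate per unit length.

Treat each layer as a resistance in series:
  R'_stainless steel = ln(0.0570/0.0492)/(2πk) = 0.1472/(2π·18.4) = 0.001273 m·K/W
  R'_cork board = ln(0.128/0.0570)/(2πk) = 0.8090/(2π·0.0525) = 2.452 m·K/W
ΣR = 0.001273 + 2.452 = 2.453 m·K/W
Q' = ΔT/ΣR = (84 K − 300.9 K)/2.453 = -88.4 W/m
(Negative Q' ⇒ heat flows inward; heat gain = 88.4 W/m.)

Q' = 88.4 W/m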